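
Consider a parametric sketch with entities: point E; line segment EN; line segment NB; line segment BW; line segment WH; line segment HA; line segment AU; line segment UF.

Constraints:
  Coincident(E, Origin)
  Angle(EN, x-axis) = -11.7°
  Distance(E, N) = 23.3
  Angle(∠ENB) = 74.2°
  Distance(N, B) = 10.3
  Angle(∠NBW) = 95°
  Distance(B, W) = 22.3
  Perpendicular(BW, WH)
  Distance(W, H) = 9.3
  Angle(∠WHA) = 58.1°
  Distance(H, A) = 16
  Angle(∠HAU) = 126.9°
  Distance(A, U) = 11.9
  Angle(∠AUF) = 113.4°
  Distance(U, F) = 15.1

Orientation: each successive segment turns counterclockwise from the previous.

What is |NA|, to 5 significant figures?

13.457

E is at the origin; EN runs at -11.7° with length 23.3, so N = (22.816, -4.7249). ∠ENB = 74.2° gives NB at 94.100° from the x-axis; with |NB| = 10.3, B = (22.079, 5.5487). ∠NBW = 95.0° gives BW at 179.10° from the x-axis; with |BW| = 22.3, W = (-0.21778, 5.8990). The perpendicularity gives WH at right angles to BW, so WH runs at -90.900°; with |WH| = 9.3, H = (-0.36386, -3.3999). ∠WHA = 58.1° gives HA at 31.000° from the x-axis; with |HA| = 16.0, A = (13.351, 4.8407). Then |NA| = |A − N| = 13.457.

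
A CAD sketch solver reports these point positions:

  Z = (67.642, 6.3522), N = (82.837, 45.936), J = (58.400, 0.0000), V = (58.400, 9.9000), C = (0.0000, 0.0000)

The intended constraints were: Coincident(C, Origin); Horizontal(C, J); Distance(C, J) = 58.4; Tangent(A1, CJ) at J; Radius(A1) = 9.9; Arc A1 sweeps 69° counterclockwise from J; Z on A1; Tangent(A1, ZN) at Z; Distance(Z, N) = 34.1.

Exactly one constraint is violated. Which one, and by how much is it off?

Distance(Z, N) = 34.1 — off by 8.30.

C = (0.00, 0.00) ✓; C.y = 0.00, J.y = 0.00 ✓; |CJ| = 58.40 ✓; ∠(VJ, JC) = 90.00° ✓; |VJ| = 9.900 ✓; bearing(V→Z) − bearing(V→J) = 69.00° ✓; |VZ| = 9.900 ✓; ∠(VZ, ZN) = 90.00° ✓; |ZN| = 42.40 ✗.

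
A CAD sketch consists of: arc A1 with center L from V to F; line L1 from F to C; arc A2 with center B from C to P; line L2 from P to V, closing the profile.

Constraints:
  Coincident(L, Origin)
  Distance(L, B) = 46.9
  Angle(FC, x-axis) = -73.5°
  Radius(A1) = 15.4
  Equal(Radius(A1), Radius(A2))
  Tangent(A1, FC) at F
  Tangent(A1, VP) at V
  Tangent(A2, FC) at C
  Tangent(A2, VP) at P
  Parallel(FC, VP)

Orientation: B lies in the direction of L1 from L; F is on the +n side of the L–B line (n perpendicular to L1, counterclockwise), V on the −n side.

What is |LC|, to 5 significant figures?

49.364

The slot axis is L1's direction at -73.5°, so u = (cos -73.5°, sin -73.5°) = (0.28402, -0.95882) and n = (−sin -73.5°, cos -73.5°) = (0.95882, 0.28402). L is at the origin and B lies 46.9 along u from L, so B = 46.9·u = (13.320, -44.969). Tangency of A1 to both parallel lines with radius 15.4 puts F and V at L ± 15.4·n: F = (14.766, 4.3738), V = (-14.766, -4.3738). Equal radii place C and P the same way about B: C = B + 15.4·n = (28.086, -40.595), P = B − 15.4·n = (-1.4455, -49.342). Then |LC| = |C − L| = 49.364.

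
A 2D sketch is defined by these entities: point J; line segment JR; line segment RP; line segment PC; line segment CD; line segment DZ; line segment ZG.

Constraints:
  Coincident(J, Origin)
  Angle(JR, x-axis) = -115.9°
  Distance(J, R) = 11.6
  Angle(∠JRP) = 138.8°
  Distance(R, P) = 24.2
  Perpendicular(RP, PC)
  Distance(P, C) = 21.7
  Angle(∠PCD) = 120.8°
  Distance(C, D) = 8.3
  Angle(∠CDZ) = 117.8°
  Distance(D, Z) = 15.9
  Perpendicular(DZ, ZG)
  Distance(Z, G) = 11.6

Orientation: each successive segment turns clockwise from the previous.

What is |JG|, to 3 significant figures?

18.3

J is at the origin; JR runs at -115.9° with length 11.6, so R = (-5.07, -10.4). ∠JRP = 138.8° gives RP at -157° from the x-axis; with |RP| = 24.2, P = (-27.4, -19.9). RP ⟂ PC, so PC runs at 113°; with |PC| = 21.7, C = (-35.8, 0.138). ∠PCD = 120.8° gives CD at 53.7° from the x-axis; with |CD| = 8.3, D = (-30.9, 6.83). ∠CDZ = 117.8° gives DZ at -8.50° from the x-axis; with |DZ| = 15.9, Z = (-15.2, 4.48). The perpendicularity gives ZG at right angles to DZ, so ZG runs at -98.5°; with |ZG| = 11.6, G = (-16.9, -7.00). Then |JG| = |G − J| = 18.3.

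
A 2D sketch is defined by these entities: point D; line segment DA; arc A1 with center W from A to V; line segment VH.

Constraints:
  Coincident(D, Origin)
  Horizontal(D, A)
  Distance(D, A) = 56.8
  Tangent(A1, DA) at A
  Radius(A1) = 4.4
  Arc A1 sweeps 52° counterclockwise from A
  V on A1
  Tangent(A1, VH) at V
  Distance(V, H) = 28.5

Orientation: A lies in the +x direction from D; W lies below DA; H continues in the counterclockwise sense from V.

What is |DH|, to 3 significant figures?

43.2

D is at the origin; DA is horizontal with |DA| = 56.8 and A on the +x side, so A = (56.8, 0.00). Since A1 is tangent to DA there, WA ⟂ DA, so W = A + (0, -4.4) = (56.8, -4.40). On A1, A sits at bearing 90° from W; a 52° counterclockwise sweep puts V at bearing 142°, so V = W + 4.4·(cos 142°, sin 142°) = (53.3, -1.69). A1 meets VH tangentially, so WV is at right angles to VH, so VH runs along (−sin 142°, cos 142°); with |VH| = 28.5, H = (35.8, -24.1). Then |DH| = |H − D| = 43.2.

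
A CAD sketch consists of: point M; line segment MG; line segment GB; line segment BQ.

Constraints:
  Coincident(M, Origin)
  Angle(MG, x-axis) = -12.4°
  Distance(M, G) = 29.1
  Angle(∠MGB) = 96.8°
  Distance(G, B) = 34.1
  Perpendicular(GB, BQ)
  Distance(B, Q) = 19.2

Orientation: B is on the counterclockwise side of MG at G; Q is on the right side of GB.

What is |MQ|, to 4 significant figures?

61.01

M is at the origin; MG runs at -12.4° with length 29.1, so G = 29.1·(cos -12.4°, sin -12.4°) = (28.42, -6.249). ∠MGB = 96.8°, so GB runs at -12.4° + (180° − 96.8°) = 70.80° from the x-axis; with |GB| = 34.1, B = G + 34.1·(cos 70.80°, sin 70.80°) = (39.64, 25.95). GB is perpendicular to BQ; with |BQ| = 19.2 on the right of GB, Q = B + 19.2·(0.9444, -0.3289) = (57.77, 19.64). Then |MQ| = |Q − M| = 61.01.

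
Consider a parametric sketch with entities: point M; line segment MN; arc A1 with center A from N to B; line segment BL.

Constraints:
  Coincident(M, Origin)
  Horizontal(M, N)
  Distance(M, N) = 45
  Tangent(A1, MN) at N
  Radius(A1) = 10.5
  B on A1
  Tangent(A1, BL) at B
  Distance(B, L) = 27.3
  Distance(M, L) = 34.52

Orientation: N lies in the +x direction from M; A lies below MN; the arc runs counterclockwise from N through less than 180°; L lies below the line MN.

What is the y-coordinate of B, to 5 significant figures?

-4.6554

Checks: |AB| = 10.50 ✓; ∠(AB, BL) = 90.00° ✓; |BL| = 27.30 ✓; |ML| = 34.52 ✓.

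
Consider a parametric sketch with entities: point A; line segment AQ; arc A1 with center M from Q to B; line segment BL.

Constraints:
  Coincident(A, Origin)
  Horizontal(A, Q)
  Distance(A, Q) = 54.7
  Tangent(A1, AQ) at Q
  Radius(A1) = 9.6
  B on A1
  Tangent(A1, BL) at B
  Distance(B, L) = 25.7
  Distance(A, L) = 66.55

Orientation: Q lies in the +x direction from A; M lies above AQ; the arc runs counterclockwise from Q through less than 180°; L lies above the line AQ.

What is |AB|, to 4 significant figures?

65.03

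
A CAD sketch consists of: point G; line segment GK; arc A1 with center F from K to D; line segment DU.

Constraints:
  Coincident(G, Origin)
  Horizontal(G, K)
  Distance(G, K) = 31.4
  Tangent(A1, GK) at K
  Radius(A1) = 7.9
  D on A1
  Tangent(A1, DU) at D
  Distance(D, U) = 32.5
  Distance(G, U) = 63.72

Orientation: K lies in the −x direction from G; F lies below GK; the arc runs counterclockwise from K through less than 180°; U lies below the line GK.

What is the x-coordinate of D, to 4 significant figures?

-38.01

Checks: |GK| = 31.40 ✓; |FD| = 7.900 ✓; ∠(FD, DU) = 90.00° ✓; |DU| = 32.50 ✓; |GU| = 63.72 ✓.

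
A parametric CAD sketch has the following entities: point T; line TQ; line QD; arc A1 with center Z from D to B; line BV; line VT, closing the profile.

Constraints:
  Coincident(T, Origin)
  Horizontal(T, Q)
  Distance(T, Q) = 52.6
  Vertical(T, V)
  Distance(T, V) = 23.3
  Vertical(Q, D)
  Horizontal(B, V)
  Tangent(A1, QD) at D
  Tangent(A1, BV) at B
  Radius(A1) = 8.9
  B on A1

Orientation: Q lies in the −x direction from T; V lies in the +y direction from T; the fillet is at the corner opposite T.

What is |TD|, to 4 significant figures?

54.54

T is at the origin; T and Q share the same y with |TQ| = 52.6 and Q on the −x side, so Q = (-52.60, 0.000). T and V share the same x with |TV| = 23.3 and V on the +y side, so V = (0.000, 23.30). The virtual corner opposite T is at (-52.60, 23.30). A1 meets QD tangentially, so ZD is at right angles to QD and tangency of A1 to BV means the radius ZB is perpendicular to BV, with radius 8.9, so the center Z sits 8.9 in from both sides at Z = (-43.70, 14.40). That places the tangent points at D = (-52.60, 14.40) on QD and B = (-43.70, 23.30) on BV. Then |TD| = |D − T| = 54.54.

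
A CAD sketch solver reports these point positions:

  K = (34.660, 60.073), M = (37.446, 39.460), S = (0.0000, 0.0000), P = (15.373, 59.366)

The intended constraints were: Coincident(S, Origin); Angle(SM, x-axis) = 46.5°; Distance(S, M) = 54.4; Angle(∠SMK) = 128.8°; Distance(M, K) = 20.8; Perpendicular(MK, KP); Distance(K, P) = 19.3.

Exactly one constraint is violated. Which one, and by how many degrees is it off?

Perpendicular(MK, KP) — off by 5.60°.

S = (0.00, 0.00) ✓; SM at 46.50° ✓; |SM| = 54.40 ✓; ∠SMK = 128.8° ✓; |MK| = 20.80 ✓; ∠(MK, KP) = 84.40° ✗; |KP| = 19.30 ✓.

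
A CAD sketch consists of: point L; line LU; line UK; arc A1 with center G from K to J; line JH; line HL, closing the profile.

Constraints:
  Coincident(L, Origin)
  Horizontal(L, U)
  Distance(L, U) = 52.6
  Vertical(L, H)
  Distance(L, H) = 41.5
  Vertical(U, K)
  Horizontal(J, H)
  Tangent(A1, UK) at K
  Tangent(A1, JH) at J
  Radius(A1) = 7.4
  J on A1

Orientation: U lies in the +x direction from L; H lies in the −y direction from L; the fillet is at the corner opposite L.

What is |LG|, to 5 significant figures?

56.620

L is at the origin; LU is horizontal with |LU| = 52.6 and U on the +x side, so U = (52.600, 0.0000). L and H share the same x with |LH| = 41.5 and H on the −y side, so H = (0.0000, -41.500). The virtual corner opposite L is at (52.600, -41.500). Since A1 is tangent to UK there, GK ⟂ UK and since A1 is tangent to JH there, GJ ⟂ JH, with radius 7.4, so the center G sits 7.4 in from both sides at G = (45.200, -34.100). Then |LG| = |G − L| = 56.620.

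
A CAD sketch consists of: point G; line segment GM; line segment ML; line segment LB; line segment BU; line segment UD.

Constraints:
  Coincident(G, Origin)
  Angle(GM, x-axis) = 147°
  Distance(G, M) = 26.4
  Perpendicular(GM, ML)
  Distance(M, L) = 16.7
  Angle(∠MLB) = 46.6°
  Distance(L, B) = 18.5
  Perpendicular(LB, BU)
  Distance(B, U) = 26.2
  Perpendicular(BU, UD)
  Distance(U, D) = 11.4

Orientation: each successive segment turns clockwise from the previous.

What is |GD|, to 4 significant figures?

39.90

G is at the origin; GM runs at 147.0° with length 26.4, so M = (-22.14, 14.38). GM ⟂ ML, so ML runs at 57.00°; with |ML| = 16.7, L = (-13.05, 28.38). ∠MLB = 46.6° gives LB at -76.40° from the x-axis; with |LB| = 18.5, B = (-8.695, 10.40). LB ⟂ BU, so BU runs at -166.4°; with |BU| = 26.2, U = (-34.16, 4.242). BU is perpendicular to UD, so UD runs at 103.6°; with |UD| = 11.4, D = (-36.84, 15.32). Then |GD| = |D − G| = 39.90.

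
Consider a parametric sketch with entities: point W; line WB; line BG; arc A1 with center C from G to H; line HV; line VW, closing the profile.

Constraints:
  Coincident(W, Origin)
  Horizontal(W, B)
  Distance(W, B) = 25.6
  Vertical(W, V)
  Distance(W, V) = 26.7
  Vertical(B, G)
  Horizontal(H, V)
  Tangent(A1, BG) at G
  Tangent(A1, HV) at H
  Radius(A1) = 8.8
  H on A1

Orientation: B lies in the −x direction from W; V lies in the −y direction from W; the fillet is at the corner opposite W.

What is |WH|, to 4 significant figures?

31.55

W is at the origin; WB is horizontal with |WB| = 25.6 and B on the −x side, so B = (-25.60, 0.000). WV is vertical with |WV| = 26.7 and V on the −y side, so V = (0.000, -26.70). The virtual corner opposite W is at (-25.60, -26.70). Tangency of A1 to BG means the radius CG is perpendicular to BG and A1 meets HV tangentially, so CH is at right angles to HV, with radius 8.8, so the center C sits 8.8 in from both sides at C = (-16.80, -17.90). That places the tangent points at G = (-25.60, -17.90) on BG and H = (-16.80, -26.70) on HV. Then |WH| = |H − W| = 31.55.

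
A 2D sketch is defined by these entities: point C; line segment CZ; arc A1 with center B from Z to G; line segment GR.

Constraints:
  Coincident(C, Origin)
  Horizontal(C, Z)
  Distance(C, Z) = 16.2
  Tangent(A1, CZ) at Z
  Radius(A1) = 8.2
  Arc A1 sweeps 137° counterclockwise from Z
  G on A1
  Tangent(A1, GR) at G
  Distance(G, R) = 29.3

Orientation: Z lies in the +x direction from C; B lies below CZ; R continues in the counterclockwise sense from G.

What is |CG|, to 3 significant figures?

17.7

C is at the origin; C and Z share the same y with |CZ| = 16.2 and Z on the +x side, so Z = (16.2, 0.00). The tangent condition forces BZ to be normal to CZ, so B = Z + (0, -8.2) = (16.2, -8.20). On A1, Z sits at bearing 90° from B; a 137° counterclockwise sweep puts G at bearing 227°, so G = B + 8.2·(cos 227°, sin 227°) = (10.6, -14.2). Then |CG| = |G − C| = 17.7.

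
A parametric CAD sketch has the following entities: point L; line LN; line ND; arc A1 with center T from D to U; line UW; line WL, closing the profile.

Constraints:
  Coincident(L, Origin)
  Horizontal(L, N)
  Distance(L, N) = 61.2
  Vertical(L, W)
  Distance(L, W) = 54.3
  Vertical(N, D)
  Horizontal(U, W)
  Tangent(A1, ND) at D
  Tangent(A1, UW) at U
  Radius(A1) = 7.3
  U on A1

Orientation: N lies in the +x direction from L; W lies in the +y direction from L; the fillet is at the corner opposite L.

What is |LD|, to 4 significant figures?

77.17

L is at the origin; L and N share the same y with |LN| = 61.2 and N on the +x side, so N = (61.20, 0.000). LW is vertical with |LW| = 54.3 and W on the +y side, so W = (0.000, 54.30). The virtual corner opposite L is at (61.20, 54.30). A1 meets ND tangentially, so TD is at right angles to ND and tangency of A1 to UW means the radius TU is perpendicular to UW, with radius 7.3, so the center T sits 7.3 in from both sides at T = (53.90, 47.00). That places the tangent points at D = (61.20, 47.00) on ND and U = (53.90, 54.30) on UW. Then |LD| = |D − L| = 77.17.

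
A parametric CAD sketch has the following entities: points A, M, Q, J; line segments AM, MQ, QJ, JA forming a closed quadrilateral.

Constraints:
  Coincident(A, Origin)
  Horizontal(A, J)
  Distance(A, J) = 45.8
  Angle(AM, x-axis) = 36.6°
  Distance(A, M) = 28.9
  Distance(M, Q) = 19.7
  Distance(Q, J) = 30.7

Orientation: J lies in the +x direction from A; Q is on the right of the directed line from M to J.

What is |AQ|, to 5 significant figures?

15.126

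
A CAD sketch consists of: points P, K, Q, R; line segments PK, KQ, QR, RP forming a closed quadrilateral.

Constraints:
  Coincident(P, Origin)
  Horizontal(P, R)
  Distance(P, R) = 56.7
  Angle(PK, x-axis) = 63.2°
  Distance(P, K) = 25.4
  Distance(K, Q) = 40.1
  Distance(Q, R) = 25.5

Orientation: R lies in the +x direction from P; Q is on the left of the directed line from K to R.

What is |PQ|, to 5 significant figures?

57.219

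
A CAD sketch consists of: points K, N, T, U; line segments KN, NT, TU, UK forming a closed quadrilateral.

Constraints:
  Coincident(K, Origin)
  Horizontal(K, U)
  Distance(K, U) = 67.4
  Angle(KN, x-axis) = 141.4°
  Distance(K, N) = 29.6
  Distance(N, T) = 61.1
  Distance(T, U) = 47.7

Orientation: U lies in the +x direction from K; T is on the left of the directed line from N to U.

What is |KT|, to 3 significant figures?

50.2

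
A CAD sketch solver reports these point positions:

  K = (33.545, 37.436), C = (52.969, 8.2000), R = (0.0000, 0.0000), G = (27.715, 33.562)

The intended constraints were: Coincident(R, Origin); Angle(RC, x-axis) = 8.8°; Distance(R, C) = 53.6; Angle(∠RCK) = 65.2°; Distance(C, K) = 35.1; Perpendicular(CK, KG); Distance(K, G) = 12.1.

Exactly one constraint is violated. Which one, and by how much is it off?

Distance(K, G) = 12.1 — off by 5.10.

R = (0.00, 0.00) ✓; RC at 8.800° ✓; |RC| = 53.60 ✓; ∠RCK = 65.20° ✓; |CK| = 35.10 ✓; ∠(CK, KG) = 90.00° ✓; |KG| = 7.000 ✗.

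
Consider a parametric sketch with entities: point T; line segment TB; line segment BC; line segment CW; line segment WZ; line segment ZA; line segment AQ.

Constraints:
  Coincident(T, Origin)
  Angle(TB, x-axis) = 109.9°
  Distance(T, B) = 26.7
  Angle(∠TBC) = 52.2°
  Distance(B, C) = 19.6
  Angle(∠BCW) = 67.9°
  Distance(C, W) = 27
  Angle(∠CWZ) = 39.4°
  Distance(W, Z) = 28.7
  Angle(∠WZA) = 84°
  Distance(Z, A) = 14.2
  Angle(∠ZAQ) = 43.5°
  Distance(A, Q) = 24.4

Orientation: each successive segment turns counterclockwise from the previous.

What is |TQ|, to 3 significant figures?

16.8

∠WZA = 84.0° gives ZA at -134° from the x-axis; with |ZA| = 14.2, A = (-21.4, 15.3). ∠ZAQ = 43.5° gives AQ at 2.90° from the x-axis; with |AQ| = 24.4, Q = (2.99, 16.6). Then |TQ| = |Q − T| = 16.8.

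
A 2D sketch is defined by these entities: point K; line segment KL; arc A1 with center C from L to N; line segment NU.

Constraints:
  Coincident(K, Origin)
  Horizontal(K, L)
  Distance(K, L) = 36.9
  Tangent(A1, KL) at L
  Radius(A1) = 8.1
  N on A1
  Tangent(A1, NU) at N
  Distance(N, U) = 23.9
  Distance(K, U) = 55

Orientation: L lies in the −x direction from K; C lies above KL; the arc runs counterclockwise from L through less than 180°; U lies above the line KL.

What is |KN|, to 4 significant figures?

33.03

Checks: |CN| = 8.100 ✓; ∠(CN, NU) = 90.00° ✓; |NU| = 23.90 ✓; |KU| = 55.00 ✓.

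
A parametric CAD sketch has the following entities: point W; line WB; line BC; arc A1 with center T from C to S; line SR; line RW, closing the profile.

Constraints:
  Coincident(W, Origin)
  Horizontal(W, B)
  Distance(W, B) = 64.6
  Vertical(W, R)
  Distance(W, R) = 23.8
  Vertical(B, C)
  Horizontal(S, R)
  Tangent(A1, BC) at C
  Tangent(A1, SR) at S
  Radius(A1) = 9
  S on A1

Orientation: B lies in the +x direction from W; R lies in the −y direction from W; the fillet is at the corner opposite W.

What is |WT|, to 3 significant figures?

57.5

W is at the origin; WB is horizontal with |WB| = 64.6 and B on the +x side, so B = (64.6, 0.00). W and R share the same x with |WR| = 23.8 and R on the −y side, so R = (0.00, -23.8). The virtual corner opposite W is at (64.6, -23.8). A1 meets BC tangentially, so TC is at right angles to BC and the tangent condition forces TS to be normal to SR, with radius 9.0, so the center T sits 9.0 in from both sides at T = (55.6, -14.8). Then |WT| = |T − W| = 57.5.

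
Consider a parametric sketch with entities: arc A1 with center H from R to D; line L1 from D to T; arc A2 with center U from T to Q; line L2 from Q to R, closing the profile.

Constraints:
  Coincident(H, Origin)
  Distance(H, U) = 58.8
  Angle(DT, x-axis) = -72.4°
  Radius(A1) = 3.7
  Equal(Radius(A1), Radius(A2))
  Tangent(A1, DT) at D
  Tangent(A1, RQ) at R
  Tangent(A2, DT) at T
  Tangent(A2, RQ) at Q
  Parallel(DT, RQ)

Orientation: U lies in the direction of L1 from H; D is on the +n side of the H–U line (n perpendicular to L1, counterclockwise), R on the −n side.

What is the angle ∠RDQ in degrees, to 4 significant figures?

82.83°

The slot axis is L1's direction at -72.4°, so u = (cos -72.4°, sin -72.4°) = (0.3024, -0.9532) and n = (−sin -72.4°, cos -72.4°) = (0.9532, 0.3024). H is at the origin and U lies 58.8 along u from H, so U = 58.8·u = (17.78, -56.05). Tangency of A1 to both parallel lines with radius 3.7 puts D and R at H ± 3.7·n: D = (3.527, 1.119), R = (-3.527, -1.119). Equal radii place T and Q the same way about U: T = U + 3.7·n = (21.31, -54.93), Q = U − 3.7·n = (14.25, -57.17). Then cos ∠RDQ = DR·DQ / (|DR||DQ|), giving 82.83°.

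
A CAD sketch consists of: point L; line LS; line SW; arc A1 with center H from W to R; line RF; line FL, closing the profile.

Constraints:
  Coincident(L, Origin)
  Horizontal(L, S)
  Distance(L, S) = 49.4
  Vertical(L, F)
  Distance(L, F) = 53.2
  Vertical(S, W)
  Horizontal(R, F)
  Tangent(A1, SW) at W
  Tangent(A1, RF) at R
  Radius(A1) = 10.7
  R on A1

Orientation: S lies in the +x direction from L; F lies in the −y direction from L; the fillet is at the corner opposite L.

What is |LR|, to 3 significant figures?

65.8

L is at the origin; LS is horizontal with |LS| = 49.4 and S on the +x side, so S = (49.4, 0.00). L and F share the same x with |LF| = 53.2 and F on the −y side, so F = (0.00, -53.2). The virtual corner opposite L is at (49.4, -53.2). The tangent condition forces HW to be normal to SW and tangency of A1 to RF means the radius HR is perpendicular to RF, with radius 10.7, so the center H sits 10.7 in from both sides at H = (38.7, -42.5). That places the tangent points at W = (49.4, -42.5) on SW and R = (38.7, -53.2) on RF. Then |LR| = |R − L| = 65.8.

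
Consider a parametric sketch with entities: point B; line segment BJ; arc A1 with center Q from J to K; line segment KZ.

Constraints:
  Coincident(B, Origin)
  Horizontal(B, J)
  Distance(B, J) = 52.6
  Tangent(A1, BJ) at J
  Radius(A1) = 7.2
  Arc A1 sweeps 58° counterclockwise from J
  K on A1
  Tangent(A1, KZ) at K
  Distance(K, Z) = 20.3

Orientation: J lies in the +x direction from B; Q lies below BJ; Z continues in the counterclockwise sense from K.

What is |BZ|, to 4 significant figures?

41.25

B is at the origin; B and J share the same y with |BJ| = 52.6 and J on the +x side, so J = (52.60, 0.000). A1 meets BJ tangentially, so QJ is at right angles to BJ, so Q = J + (0, -7.2) = (52.60, -7.200). On A1, J sits at bearing 90° from Q; a 58° counterclockwise sweep puts K at bearing 148°, so K = Q + 7.2·(cos 148°, sin 148°) = (46.49, -3.385). Tangency of A1 to KZ means the radius QK is perpendicular to KZ, so KZ runs along (−sin 148°, cos 148°); with |KZ| = 20.3, Z = (35.74, -20.60). Then |BZ| = |Z − B| = 41.25.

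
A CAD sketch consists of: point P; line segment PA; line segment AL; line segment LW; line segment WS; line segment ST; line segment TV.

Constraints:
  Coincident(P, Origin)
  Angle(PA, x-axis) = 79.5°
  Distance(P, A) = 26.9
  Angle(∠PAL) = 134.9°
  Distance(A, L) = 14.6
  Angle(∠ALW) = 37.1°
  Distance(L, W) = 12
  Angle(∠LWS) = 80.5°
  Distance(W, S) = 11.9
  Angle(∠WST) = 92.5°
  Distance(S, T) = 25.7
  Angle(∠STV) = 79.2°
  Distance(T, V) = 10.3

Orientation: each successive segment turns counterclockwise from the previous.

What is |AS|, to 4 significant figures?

3.343

P is at the origin; PA runs at 79.5° with length 26.9, so A = (4.902, 26.45). ∠PAL = 134.9° gives AL at 124.6° from the x-axis; with |AL| = 14.6, L = (-3.388, 38.47). ∠ALW = 37.1° gives LW at -92.50° from the x-axis; with |LW| = 12.0, W = (-3.912, 26.48). ∠LWS = 80.5° gives WS at 7.000° from the x-axis; with |WS| = 11.9, S = (7.899, 27.93). Then |AS| = |S − A| = 3.343.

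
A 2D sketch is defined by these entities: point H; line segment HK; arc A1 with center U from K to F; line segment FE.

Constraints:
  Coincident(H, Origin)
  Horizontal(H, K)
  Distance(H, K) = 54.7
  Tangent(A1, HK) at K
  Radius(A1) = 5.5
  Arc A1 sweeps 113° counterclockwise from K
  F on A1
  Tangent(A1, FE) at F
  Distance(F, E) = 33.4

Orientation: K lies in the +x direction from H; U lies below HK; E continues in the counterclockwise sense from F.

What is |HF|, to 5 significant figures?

50.223

The tangent condition forces UK to be normal to HK, so U = K + (0, -5.5) = (54.700, -5.5000). On A1, K sits at bearing 90° from U; a 113° counterclockwise sweep puts F at bearing 203°, so F = U + 5.5·(cos 203°, sin 203°) = (49.637, -7.6490). Then |HF| = |F − H| = 50.223.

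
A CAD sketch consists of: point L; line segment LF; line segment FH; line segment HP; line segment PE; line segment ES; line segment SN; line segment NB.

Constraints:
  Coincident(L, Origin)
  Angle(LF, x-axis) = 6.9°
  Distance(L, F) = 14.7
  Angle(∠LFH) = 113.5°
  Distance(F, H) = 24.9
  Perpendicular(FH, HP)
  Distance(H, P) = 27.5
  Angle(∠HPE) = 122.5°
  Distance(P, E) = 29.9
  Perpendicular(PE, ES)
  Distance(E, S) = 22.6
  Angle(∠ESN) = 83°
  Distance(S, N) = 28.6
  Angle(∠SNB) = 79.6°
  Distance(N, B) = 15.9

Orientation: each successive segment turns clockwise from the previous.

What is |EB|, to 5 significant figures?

23.959

∠ESN = 83.0° gives SN at -34.100° from the x-axis; with |SN| = 28.6, N = (10.835, -15.921). ∠SNB = 79.6° gives NB at -134.50° from the x-axis; with |NB| = 15.9, B = (-0.30933, -27.262). Then |EB| = |B − E| = 23.959.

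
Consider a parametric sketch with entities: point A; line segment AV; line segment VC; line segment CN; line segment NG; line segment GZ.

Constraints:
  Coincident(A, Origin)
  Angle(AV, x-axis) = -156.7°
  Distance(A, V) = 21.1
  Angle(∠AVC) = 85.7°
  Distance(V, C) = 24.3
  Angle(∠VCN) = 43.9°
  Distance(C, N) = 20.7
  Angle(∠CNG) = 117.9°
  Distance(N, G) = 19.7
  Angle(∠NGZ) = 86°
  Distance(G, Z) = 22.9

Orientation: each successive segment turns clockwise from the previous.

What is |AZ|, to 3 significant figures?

34.1

A is at the origin; AV runs at -156.7° with length 21.1, so V = (-19.4, -8.35). ∠AVC = 85.7° gives VC at 109° from the x-axis; with |VC| = 24.3, C = (-27.3, 14.6). ∠VCN = 43.9° gives CN at -27.1° from the x-axis; with |CN| = 20.7, N = (-8.86, 5.20). ∠CNG = 117.9° gives NG at -89.2° from the x-axis; with |NG| = 19.7, G = (-8.59, -14.5). ∠NGZ = 86.0° gives GZ at 177° from the x-axis; with |GZ| = 22.9, Z = (-31.5, -13.2). Then |AZ| = |Z − A| = 34.1.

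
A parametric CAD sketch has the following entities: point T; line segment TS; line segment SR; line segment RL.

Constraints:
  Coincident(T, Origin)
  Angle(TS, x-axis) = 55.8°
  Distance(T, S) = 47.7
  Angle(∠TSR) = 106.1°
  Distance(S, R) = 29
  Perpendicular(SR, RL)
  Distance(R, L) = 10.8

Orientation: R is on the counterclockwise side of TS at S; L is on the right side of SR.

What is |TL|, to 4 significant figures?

70.64

∠TSR = 106.1°, so SR runs at 55.8° + (180° − 106.1°) = 129.7° from the x-axis; with |SR| = 29.0, R = S + 29.0·(cos 129.7°, sin 129.7°) = (8.287, 61.76). SR is perpendicular to RL; with |RL| = 10.8 on the right of SR, L = R + 10.8·(0.7694, 0.6388) = (16.60, 68.66). Then |TL| = |L − T| = 70.64.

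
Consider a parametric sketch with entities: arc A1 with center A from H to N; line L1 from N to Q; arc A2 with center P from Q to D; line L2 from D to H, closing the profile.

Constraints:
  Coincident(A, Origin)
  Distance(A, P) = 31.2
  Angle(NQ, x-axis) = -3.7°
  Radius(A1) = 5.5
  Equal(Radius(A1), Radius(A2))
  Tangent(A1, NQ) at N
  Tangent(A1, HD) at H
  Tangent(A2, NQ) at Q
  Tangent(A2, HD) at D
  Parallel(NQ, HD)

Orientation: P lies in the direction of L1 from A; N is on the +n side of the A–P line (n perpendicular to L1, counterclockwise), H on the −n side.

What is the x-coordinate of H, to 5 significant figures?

-0.35493

The slot axis is L1's direction at -3.7°, so u = (cos -3.7°, sin -3.7°) = (0.99792, -0.064532) and n = (−sin -3.7°, cos -3.7°) = (0.064532, 0.99792). A is at the origin and P lies 31.2 along u from A, so P = 31.2·u = (31.135, -2.0134). Tangency of A1 to both parallel lines with radius 5.5 puts N and H at A ± 5.5·n: N = (0.35493, 5.4885), H = (-0.35493, -5.4885). So H.x = -0.35493.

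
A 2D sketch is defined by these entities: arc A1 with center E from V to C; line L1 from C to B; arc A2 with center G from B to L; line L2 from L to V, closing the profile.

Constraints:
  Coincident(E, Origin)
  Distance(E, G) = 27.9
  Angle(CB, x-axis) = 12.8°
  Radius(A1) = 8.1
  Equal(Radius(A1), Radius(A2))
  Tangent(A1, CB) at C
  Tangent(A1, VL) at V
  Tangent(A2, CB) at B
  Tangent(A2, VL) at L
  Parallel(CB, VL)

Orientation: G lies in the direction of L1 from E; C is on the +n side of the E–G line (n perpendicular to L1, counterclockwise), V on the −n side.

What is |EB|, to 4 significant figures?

29.05

The slot axis is L1's direction at 12.8°, so u = (cos 12.8°, sin 12.8°) = (0.9751, 0.2215) and n = (−sin 12.8°, cos 12.8°) = (-0.2215, 0.9751). E is at the origin and G lies 27.9 along u from E, so G = 27.9·u = (27.21, 6.181). Tangency of A1 to both parallel lines with radius 8.1 puts C and V at E ± 8.1·n: C = (-1.795, 7.899), V = (1.795, -7.899). Equal radii place B and L the same way about G: B = G + 8.1·n = (25.41, 14.08), L = G − 8.1·n = (29.00, -1.718). Then |EB| = |B − E| = 29.05.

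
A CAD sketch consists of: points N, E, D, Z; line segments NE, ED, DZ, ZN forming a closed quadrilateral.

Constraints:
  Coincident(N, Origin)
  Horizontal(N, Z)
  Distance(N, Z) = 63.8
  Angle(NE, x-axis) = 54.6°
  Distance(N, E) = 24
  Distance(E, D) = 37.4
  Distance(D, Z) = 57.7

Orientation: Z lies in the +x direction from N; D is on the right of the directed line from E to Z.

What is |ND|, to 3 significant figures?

19.6

Checks: |NZ| = 63.80 ✓; |NE| = 24.00 ✓; |ED| = 37.40 ✓; |DZ| = 57.70 ✓.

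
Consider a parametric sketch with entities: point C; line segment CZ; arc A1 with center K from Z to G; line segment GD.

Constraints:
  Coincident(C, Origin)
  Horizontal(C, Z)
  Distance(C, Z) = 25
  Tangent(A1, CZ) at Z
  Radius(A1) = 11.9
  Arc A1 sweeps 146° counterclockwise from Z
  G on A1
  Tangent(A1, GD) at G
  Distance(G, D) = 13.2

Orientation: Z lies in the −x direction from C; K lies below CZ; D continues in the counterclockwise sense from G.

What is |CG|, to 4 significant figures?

38.42

Since A1 is tangent to CZ there, KZ ⟂ CZ, so K = Z + (0, -11.9) = (-25.00, -11.90). On A1, Z sits at bearing 90° from K; a 146° counterclockwise sweep puts G at bearing 236°, so G = K + 11.9·(cos 236°, sin 236°) = (-31.65, -21.77). Then |CG| = |G − C| = 38.42.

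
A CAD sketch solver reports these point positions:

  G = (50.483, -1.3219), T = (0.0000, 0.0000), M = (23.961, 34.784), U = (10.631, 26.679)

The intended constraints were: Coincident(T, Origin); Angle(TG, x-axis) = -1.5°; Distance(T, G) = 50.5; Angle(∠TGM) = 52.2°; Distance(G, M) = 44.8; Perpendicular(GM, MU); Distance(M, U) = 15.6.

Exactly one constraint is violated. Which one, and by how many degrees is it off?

Perpendicular(GM, MU) — off by 5.00°.

T = (0.00, 0.00) ✓; TG at -1.500° ✓; |TG| = 50.50 ✓; ∠TGM = 52.20° ✓; |GM| = 44.80 ✓; ∠(GM, MU) = 85.00° ✗; |MU| = 15.60 ✓.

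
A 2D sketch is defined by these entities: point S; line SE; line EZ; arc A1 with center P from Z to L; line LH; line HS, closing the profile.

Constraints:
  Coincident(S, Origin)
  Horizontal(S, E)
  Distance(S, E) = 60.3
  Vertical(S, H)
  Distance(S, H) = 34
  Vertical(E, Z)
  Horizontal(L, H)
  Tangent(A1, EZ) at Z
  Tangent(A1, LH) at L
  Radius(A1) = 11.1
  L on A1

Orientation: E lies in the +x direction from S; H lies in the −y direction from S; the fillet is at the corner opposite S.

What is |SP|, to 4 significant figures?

54.27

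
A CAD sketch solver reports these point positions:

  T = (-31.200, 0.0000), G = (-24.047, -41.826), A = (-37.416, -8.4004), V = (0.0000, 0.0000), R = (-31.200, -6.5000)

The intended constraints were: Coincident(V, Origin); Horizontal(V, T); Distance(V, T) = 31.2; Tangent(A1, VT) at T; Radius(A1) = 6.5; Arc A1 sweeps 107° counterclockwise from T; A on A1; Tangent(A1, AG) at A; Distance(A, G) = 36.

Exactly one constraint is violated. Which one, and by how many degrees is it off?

Tangent(A1, AG) at A — off by 4.80°.

V = (0.00, 0.00) ✓; V.y = 0.00, T.y = 0.00 ✓; |VT| = 31.20 ✓; ∠(RT, TV) = 90.00° ✓; |RT| = 6.500 ✓; bearing(R→A) − bearing(R→T) = 107.0° ✓; |RA| = 6.500 ✓; ∠(RA, AG) = 85.20° ✗; |AG| = 36.00 ✓.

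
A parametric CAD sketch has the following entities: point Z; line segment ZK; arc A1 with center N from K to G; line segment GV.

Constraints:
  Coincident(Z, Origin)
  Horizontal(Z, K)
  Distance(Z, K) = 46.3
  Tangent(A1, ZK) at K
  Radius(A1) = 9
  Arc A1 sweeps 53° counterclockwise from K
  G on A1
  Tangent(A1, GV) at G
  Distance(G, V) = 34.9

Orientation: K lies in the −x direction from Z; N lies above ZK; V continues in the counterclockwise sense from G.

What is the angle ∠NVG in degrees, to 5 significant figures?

14.460°

Z is at the origin; ZK is horizontal with |ZK| = 46.3 and K on the −x side, so K = (-46.300, 0.0000). Tangency of A1 to ZK means the radius NK is perpendicular to ZK, so N = K + (0, 9) = (-46.300, 9.0000). On A1, K sits at bearing -90° from N; a 53° counterclockwise sweep puts G at bearing -37°, so G = N + 9.0·(cos -37°, sin -37°) = (-39.112, 3.5837). Tangency of A1 to GV means the radius NG is perpendicular to GV, so GV runs along (−sin -37°, cos -37°); with |GV| = 34.9, V = (-18.109, 31.456). Then cos ∠NVG = VN·VG / (|VN||VG|), giving 14.460°.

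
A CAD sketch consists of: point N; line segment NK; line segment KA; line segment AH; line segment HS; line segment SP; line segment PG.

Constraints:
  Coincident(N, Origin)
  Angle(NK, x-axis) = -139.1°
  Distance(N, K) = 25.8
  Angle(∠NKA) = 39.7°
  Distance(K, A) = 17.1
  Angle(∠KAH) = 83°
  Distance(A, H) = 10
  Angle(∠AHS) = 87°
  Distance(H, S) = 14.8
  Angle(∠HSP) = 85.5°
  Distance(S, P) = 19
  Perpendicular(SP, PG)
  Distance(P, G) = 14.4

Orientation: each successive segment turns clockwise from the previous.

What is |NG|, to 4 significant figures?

23.91

N is at the origin; NK runs at -139.1° with length 25.8, so K = (-19.50, -16.89). ∠NKA = 39.7° gives KA at 80.60° from the x-axis; with |KA| = 17.1, A = (-16.71, -0.02193). ∠KAH = 83.0° gives AH at -16.40° from the x-axis; with |AH| = 10.0, H = (-7.115, -2.845). ∠AHS = 87.0° gives HS at -109.4° from the x-axis; with |HS| = 14.8, S = (-12.03, -16.81). ∠HSP = 85.5° gives SP at 156.1° from the x-axis; with |SP| = 19.0, P = (-29.40, -9.107). SP is perpendicular to PG, so PG runs at 66.10°; with |PG| = 14.4, G = (-23.57, 4.058). Then |NG| = |G − N| = 23.91.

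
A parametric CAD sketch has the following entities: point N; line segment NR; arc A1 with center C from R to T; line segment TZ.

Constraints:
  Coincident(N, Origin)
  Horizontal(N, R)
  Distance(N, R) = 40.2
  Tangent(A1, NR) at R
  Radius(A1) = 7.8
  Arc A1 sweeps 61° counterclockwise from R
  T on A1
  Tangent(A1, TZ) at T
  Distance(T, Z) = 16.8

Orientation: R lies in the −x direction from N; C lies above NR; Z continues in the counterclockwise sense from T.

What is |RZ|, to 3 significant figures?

24.0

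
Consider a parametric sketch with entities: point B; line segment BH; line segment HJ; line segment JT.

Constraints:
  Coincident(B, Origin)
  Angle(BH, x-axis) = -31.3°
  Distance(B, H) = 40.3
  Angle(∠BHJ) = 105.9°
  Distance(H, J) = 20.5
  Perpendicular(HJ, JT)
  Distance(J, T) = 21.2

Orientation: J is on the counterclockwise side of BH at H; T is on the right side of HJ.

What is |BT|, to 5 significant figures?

67.748

B is at the origin; BH runs at -31.3° with length 40.3, so H = 40.3·(cos -31.3°, sin -31.3°) = (34.435, -20.937). ∠BHJ = 105.9°, so HJ runs at -31.3° + (180° − 105.9°) = 42.800° from the x-axis; with |HJ| = 20.5, J = H + 20.5·(cos 42.800°, sin 42.800°) = (49.476, -7.0081). HJ ⟂ JT; with |JT| = 21.2 on the right of HJ, T = J + 21.2·(0.67944, -0.73373) = (63.880, -22.563). Then |BT| = |T − B| = 67.748.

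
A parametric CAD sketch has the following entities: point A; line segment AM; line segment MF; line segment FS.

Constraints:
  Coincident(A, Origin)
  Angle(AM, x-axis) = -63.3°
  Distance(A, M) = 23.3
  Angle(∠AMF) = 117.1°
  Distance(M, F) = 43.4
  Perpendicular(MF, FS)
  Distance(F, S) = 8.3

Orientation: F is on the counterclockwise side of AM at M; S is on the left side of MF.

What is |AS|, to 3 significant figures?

55.4

A is at the origin; AM runs at -63.3° with length 23.3, so M = 23.3·(cos -63.3°, sin -63.3°) = (10.5, -20.8). ∠AMF = 117.1°, so MF runs at -63.3° + (180° − 117.1°) = -0.400° from the x-axis; with |MF| = 43.4, F = M + 43.4·(cos -0.400°, sin -0.400°) = (53.9, -21.1). MF is perpendicular to FS; with |FS| = 8.3 on the left of MF, S = F + 8.3·(0.00698, 1.00) = (53.9, -12.8). Then |AS| = |S − A| = 55.4.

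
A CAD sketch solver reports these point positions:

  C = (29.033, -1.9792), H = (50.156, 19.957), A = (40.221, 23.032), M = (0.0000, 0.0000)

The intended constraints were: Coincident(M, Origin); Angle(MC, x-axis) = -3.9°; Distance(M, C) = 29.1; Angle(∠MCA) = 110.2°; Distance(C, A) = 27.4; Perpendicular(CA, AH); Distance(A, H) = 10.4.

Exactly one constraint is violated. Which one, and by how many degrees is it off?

Perpendicular(CA, AH) — off by 6.90°.

M = (0.00, 0.00) ✓; MC at -3.900° ✓; |MC| = 29.10 ✓; ∠MCA = 110.2° ✓; |CA| = 27.40 ✓; ∠(CA, AH) = 83.10° ✗; |AH| = 10.40 ✓.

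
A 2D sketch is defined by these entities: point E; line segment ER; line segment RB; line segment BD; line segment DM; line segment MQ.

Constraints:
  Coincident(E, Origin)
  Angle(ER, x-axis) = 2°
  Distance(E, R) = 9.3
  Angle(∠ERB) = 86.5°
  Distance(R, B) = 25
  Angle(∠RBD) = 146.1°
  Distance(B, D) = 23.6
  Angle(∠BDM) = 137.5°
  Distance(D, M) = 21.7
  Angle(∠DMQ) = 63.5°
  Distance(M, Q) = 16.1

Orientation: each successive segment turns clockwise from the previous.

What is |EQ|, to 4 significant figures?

39.68

E is at the origin; ER runs at 2.0° with length 9.3, so R = (9.294, 0.3246). ∠ERB = 86.5° gives RB at -91.50° from the x-axis; with |RB| = 25.0, B = (8.640, -24.67). ∠RBD = 146.1° gives BD at -125.4° from the x-axis; with |BD| = 23.6, D = (-5.031, -43.90). ∠BDM = 137.5° gives DM at -167.9° from the x-axis; with |DM| = 21.7, M = (-26.25, -48.45). ∠DMQ = 63.5° gives MQ at 75.60° from the x-axis; with |MQ| = 16.1, Q = (-22.25, -32.86). Then |EQ| = |Q − E| = 39.68.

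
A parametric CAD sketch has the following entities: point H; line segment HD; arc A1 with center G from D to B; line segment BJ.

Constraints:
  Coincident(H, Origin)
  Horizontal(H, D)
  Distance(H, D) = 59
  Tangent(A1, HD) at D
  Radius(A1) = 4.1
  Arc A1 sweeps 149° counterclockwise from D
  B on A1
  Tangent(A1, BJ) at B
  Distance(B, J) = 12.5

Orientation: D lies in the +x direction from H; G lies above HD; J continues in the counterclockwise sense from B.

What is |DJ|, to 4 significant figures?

16.48

H is at the origin; H and D share the same y with |HD| = 59.0 and D on the +x side, so D = (59.00, 0.000). The tangent condition forces GD to be normal to HD, so G = D + (0, 4.1) = (59.00, 4.100). On A1, D sits at bearing -90° from G; a 149° counterclockwise sweep puts B at bearing 59°, so B = G + 4.1·(cos 59°, sin 59°) = (61.11, 7.614). The tangent condition forces GB to be normal to BJ, so BJ runs along (−sin 59°, cos 59°); with |BJ| = 12.5, J = (50.40, 14.05). Then |DJ| = |J − D| = 16.48.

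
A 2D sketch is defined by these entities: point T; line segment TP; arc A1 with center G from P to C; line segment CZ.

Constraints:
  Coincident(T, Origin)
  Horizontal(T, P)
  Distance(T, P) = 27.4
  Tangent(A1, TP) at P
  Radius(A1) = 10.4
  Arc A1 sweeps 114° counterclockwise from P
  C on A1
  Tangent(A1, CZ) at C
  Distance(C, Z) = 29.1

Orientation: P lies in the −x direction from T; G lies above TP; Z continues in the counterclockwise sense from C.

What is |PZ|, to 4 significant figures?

41.28

T is at the origin; T and P share the same y with |TP| = 27.4 and P on the −x side, so P = (-27.40, 0.000). A1 meets TP tangentially, so GP is at right angles to TP, so G = P + (0, 10.4) = (-27.40, 10.40). On A1, P sits at bearing -90° from G; a 114° counterclockwise sweep puts C at bearing 24°, so C = G + 10.4·(cos 24°, sin 24°) = (-17.90, 14.63). Tangency of A1 to CZ means the radius GC is perpendicular to CZ, so CZ runs along (−sin 24°, cos 24°); with |CZ| = 29.1, Z = (-29.74, 41.21). Then |PZ| = |Z − P| = 41.28.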